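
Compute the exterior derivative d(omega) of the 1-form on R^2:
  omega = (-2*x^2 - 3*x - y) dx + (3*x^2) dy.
d(omega) = (6*x + 1) dx ∧ dy

For a 1-form omega = sum_i f_i dx_i, the exterior derivative is
  d(omega) = sum_{i < j} (∂f_j/∂x_i - ∂f_i/∂x_j) dx_i ∧ dx_j.
  coefficient of dx ∧ dy: ∂f_2/∂x - ∂f_1/∂y = ∂(3*x^2)/∂x - ∂(-2*x^2 - 3*x - y)/∂y = 6*x + 1
Assembling: d(omega) = (6*x + 1) dx ∧ dy.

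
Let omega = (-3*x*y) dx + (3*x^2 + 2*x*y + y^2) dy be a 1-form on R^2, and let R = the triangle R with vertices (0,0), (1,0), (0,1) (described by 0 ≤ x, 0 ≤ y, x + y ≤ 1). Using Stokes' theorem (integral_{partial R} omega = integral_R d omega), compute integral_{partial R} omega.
integral_(partial R) omega = 11/6

Stokes: integral_partial_R omega = integral_R d omega with d omega = (∂Q/∂x - ∂P/∂y) dx ∧ dy.
  ∂Q/∂x = 6*x + 2*y
  ∂P/∂y = -3*x
  integrand = ∂Q/∂x - ∂P/∂y = 9*x + 2*y.
Integrating over R: integral_0^1 integral_0^{1-x} (9*x + 2*y) dy dx = 11/6.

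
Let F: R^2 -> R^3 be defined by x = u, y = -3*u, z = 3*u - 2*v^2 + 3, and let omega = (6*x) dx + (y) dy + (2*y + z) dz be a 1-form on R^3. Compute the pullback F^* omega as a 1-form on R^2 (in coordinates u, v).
F^* omega = (6*u - 6*v^2 + 9) du + (4*v*(3*u + 2*v^2 - 3)) dv

Using F^*(f dg) = (f ∘ F) d(g ∘ F), substitute each coordinate x_i by F_i(u, v) in f_i, and replace dx_i by d F_i = (∂F_i/∂u) du + (∂F_i/∂v) dv.
  For the x component: f_1(F) = 6*u; d F_1 = (1) du + (0) dv
  For the y component: f_2(F) = -3*u; d F_2 = (-3) du + (0) dv
  For the z component: f_3(F) = -3*u - 2*v^2 + 3; d F_3 = (3) du + (-4*v) dv
Combining and collecting du, dv coefficients:
  coeff of du: 6*u - 6*v^2 + 9
  coeff of dv: 4*v*(3*u + 2*v^2 - 3)
F^* omega = (6*u - 6*v^2 + 9) du + (4*v*(3*u + 2*v^2 - 3)) dv.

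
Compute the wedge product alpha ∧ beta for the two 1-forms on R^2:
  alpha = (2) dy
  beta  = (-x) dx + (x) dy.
alpha ∧ beta = (2*x) dx ∧ dy

Distribute the wedge, using dx_i ∧ dx_j = -dx_j ∧ dx_i and dx_i ∧ dx_i = 0. For each pair (i, j) with i < j, the coefficient of dx_i ∧ dx_j in alpha ∧ beta is (alpha_i * beta_j - alpha_j * beta_i). Collecting: alpha ∧ beta = (2*x) dx ∧ dy.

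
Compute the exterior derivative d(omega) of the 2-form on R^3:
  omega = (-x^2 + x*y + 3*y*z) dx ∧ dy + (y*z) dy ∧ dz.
d(omega) = (3*y) dx ∧ dy ∧ dz

For a 2-form omega = sum_{i<j} g_{ij} dx_i ∧ dx_j, the exterior derivative is
  d(omega) = sum_{i<j} d(g_{ij}) ∧ dx_i ∧ dx_j = sum_{i<j, k} (∂g_{ij}/∂x_k) dx_k ∧ dx_i ∧ dx_j.
Expand each term, using dx_k ∧ dx_i ∧ dx_j = sgn(permutation) dx_{(a)} ∧ dx_{(b)} ∧ dx_{(c)} with (a < b < c) sorted:
  d(-x^2 + x*y + 3*y*z) includes (∂/∂z)(-x^2 + x*y + 3*y*z) dz = (3*y) dz, which multiplied by dx ∧ dy gives (3*y) dx ∧ dy ∧ dz
Collecting like 3-forms: d(omega) = (3*y) dx ∧ dy ∧ dz.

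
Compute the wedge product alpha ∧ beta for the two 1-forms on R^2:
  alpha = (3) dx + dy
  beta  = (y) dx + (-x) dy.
alpha ∧ beta = (-3*x - y) dx ∧ dy

Distribute the wedge, using dx_i ∧ dx_j = -dx_j ∧ dx_i and dx_i ∧ dx_i = 0. For each pair (i, j) with i < j, the coefficient of dx_i ∧ dx_j in alpha ∧ beta is (alpha_i * beta_j - alpha_j * beta_i). Collecting: alpha ∧ beta = (-3*x - y) dx ∧ dy.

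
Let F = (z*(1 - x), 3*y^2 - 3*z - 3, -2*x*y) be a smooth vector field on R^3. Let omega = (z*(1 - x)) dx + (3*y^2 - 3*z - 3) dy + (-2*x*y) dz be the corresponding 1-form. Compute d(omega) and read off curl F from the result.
d(omega) = (3 - 2*x) dy ∧ dz + (-x + 2*y + 1) dz ∧ dx + (0) dx ∧ dy; curl F = (3 - 2*x, -x + 2*y + 1, 0)

d omega = sum_{i<j} (∂f_j/∂x_i - ∂f_i/∂x_j) dx_i ∧ dx_j. Under the identification (dy ∧ dz, dz ∧ dx, dx ∧ dy) ↔ (e_x, e_y, e_z), the coefficients are exactly the components of curl F. Compute:
  ∂R/∂y - ∂Q/∂z = (-2*x) - (-3) = 3 - 2*x
  ∂P/∂z - ∂R/∂x = (1 - x) - (-2*y) = -x + 2*y + 1
  ∂Q/∂x - ∂P/∂y = (0) - (0) = 0.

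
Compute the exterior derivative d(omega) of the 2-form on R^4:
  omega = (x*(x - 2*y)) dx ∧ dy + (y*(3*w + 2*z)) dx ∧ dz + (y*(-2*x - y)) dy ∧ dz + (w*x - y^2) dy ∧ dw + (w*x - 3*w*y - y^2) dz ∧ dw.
d(omega) = (-3*w - 2*y - 2*z) dx ∧ dy ∧ dz + (w + 3*y) dx ∧ dz ∧ dw + (w) dx ∧ dy ∧ dw + (-3*w - 2*y) dy ∧ dz ∧ dw

For a 2-form omega = sum_{i<j} g_{ij} dx_i ∧ dx_j, the exterior derivative is
  d(omega) = sum_{i<j} d(g_{ij}) ∧ dx_i ∧ dx_j = sum_{i<j, k} (∂g_{ij}/∂x_k) dx_k ∧ dx_i ∧ dx_j.
Expand each term, using dx_k ∧ dx_i ∧ dx_j = sgn(permutation) dx_{(a)} ∧ dx_{(b)} ∧ dx_{(c)} with (a < b < c) sorted:
  d(y*(3*w + 2*z)) includes (∂/∂y)(y*(3*w + 2*z)) dy = (3*w + 2*z) dy, which multiplied by dx ∧ dz gives (-3*w - 2*z) dx ∧ dy ∧ dz
  d(y*(3*w + 2*z)) includes (∂/∂w)(y*(3*w + 2*z)) dw = (3*y) dw, which multiplied by dx ∧ dz gives (3*y) dx ∧ dz ∧ dw
  d(y*(-2*x - y)) includes (∂/∂x)(y*(-2*x - y)) dx = (-2*y) dx, which multiplied by dy ∧ dz gives (-2*y) dx ∧ dy ∧ dz
  d(w*x - y^2) includes (∂/∂x)(w*x - y^2) dx = (w) dx, which multiplied by dy ∧ dw gives (w) dx ∧ dy ∧ dw
  d(w*x - 3*w*y - y^2) includes (∂/∂x)(w*x - 3*w*y - y^2) dx = (w) dx, which multiplied by dz ∧ dw gives (w) dx ∧ dz ∧ dw
  d(w*x - 3*w*y - y^2) includes (∂/∂y)(w*x - 3*w*y - y^2) dy = (-3*w - 2*y) dy, which multiplied by dz ∧ dw gives (-3*w - 2*y) dy ∧ dz ∧ dw
Collecting like 3-forms: d(omega) = (-3*w - 2*y - 2*z) dx ∧ dy ∧ dz + (w + 3*y) dx ∧ dz ∧ dw + (w) dx ∧ dy ∧ dw + (-3*w - 2*y) dy ∧ dz ∧ dw.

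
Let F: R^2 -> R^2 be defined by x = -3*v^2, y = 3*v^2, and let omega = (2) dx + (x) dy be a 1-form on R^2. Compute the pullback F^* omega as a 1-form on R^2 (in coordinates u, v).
F^* omega = (-18*v^3 - 12*v) dv

Using F^*(f dg) = (f ∘ F) d(g ∘ F), substitute each coordinate x_i by F_i(u, v) in f_i, and replace dx_i by d F_i = (∂F_i/∂u) du + (∂F_i/∂v) dv.
  For the x component: f_1(F) = 2; d F_1 = (0) du + (-6*v) dv
  For the y component: f_2(F) = -3*v^2; d F_2 = (0) du + (6*v) dv
Combining and collecting du, dv coefficients:
  coeff of du: 0
  coeff of dv: -18*v^3 - 12*v
F^* omega = (-18*v^3 - 12*v) dv.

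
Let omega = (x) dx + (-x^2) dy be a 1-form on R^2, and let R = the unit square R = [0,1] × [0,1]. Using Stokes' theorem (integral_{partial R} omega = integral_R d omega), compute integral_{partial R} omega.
integral_(partial R) omega = -1

Stokes: integral_partial_R omega = integral_R d omega with d omega = (∂Q/∂x - ∂P/∂y) dx ∧ dy.
  ∂Q/∂x = -2*x
  ∂P/∂y = 0
  integrand = ∂Q/∂x - ∂P/∂y = -2*x.
Integrating over R: integral_0^1 integral_0^1 (-2*x) dx dy = -1.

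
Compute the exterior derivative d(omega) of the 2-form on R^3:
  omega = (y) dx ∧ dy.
d(omega) = 0

For a 2-form omega = sum_{i<j} g_{ij} dx_i ∧ dx_j, the exterior derivative is
  d(omega) = sum_{i<j} d(g_{ij}) ∧ dx_i ∧ dx_j = sum_{i<j, k} (∂g_{ij}/∂x_k) dx_k ∧ dx_i ∧ dx_j.
Expand each term, using dx_k ∧ dx_i ∧ dx_j = sgn(permutation) dx_{(a)} ∧ dx_{(b)} ∧ dx_{(c)} with (a < b < c) sorted:

Collecting like 3-forms: d(omega) = 0.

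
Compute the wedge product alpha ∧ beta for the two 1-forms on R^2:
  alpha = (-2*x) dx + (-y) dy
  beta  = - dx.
alpha ∧ beta = (-y) dx ∧ dy

Distribute the wedge, using dx_i ∧ dx_j = -dx_j ∧ dx_i and dx_i ∧ dx_i = 0. For each pair (i, j) with i < j, the coefficient of dx_i ∧ dx_j in alpha ∧ beta is (alpha_i * beta_j - alpha_j * beta_i). Collecting: alpha ∧ beta = (-y) dx ∧ dy.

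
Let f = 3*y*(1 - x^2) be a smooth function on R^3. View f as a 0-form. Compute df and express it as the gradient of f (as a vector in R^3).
df = (-6*x*y) dx + (3 - 3*x^2) dy + (0) dz; grad f = (-6*x*y, 3 - 3*x^2, 0)

For a 0-form f, d f = (∂f/∂x) dx + (∂f/∂y) dy + (∂f/∂z) dz. The components of the vector representation are exactly the entries of grad f in Cartesian coordinates:
  ∂f/∂x = -6*x*y
  ∂f/∂y = 3 - 3*x^2
  ∂f/∂z = 0.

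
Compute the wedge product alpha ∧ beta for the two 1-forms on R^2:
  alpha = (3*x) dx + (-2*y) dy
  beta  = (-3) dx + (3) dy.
alpha ∧ beta = (9*x - 6*y) dx ∧ dy

Distribute the wedge, using dx_i ∧ dx_j = -dx_j ∧ dx_i and dx_i ∧ dx_i = 0. For each pair (i, j) with i < j, the coefficient of dx_i ∧ dx_j in alpha ∧ beta is (alpha_i * beta_j - alpha_j * beta_i). Collecting: alpha ∧ beta = (9*x - 6*y) dx ∧ dy.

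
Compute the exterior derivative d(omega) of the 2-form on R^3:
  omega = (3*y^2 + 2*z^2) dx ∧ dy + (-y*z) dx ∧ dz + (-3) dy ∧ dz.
d(omega) = (5*z) dx ∧ dy ∧ dz

For a 2-form omega = sum_{i<j} g_{ij} dx_i ∧ dx_j, the exterior derivative is
  d(omega) = sum_{i<j} d(g_{ij}) ∧ dx_i ∧ dx_j = sum_{i<j, k} (∂g_{ij}/∂x_k) dx_k ∧ dx_i ∧ dx_j.
Expand each term, using dx_k ∧ dx_i ∧ dx_j = sgn(permutation) dx_{(a)} ∧ dx_{(b)} ∧ dx_{(c)} with (a < b < c) sorted:
  d(3*y^2 + 2*z^2) includes (∂/∂z)(3*y^2 + 2*z^2) dz = (4*z) dz, which multiplied by dx ∧ dy gives (4*z) dx ∧ dy ∧ dz
  d(-y*z) includes (∂/∂y)(-y*z) dy = (-z) dy, which multiplied by dx ∧ dz gives (z) dx ∧ dy ∧ dz
Collecting like 3-forms: d(omega) = (5*z) dx ∧ dy ∧ dz.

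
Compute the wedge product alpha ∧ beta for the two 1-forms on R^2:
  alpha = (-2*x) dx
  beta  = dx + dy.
alpha ∧ beta = (-2*x) dx ∧ dy

Distribute the wedge, using dx_i ∧ dx_j = -dx_j ∧ dx_i and dx_i ∧ dx_i = 0. For each pair (i, j) with i < j, the coefficient of dx_i ∧ dx_j in alpha ∧ beta is (alpha_i * beta_j - alpha_j * beta_i). Collecting: alpha ∧ beta = (-2*x) dx ∧ dy.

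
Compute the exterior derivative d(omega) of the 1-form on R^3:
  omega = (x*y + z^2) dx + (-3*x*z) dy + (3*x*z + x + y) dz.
d(omega) = (-x - 3*z) dx ∧ dy + (z + 1) dx ∧ dz + (3*x + 1) dy ∧ dz

For a 1-form omega = sum_i f_i dx_i, the exterior derivative is
  d(omega) = sum_{i < j} (∂f_j/∂x_i - ∂f_i/∂x_j) dx_i ∧ dx_j.
  coefficient of dx ∧ dy: ∂f_2/∂x - ∂f_1/∂y = ∂(-3*x*z)/∂x - ∂(x*y + z^2)/∂y = -x - 3*z
  coefficient of dx ∧ dz: ∂f_3/∂x - ∂f_1/∂z = ∂(3*x*z + x + y)/∂x - ∂(x*y + z^2)/∂z = z + 1
  coefficient of dy ∧ dz: ∂f_3/∂y - ∂f_2/∂z = ∂(3*x*z + x + y)/∂y - ∂(-3*x*z)/∂z = 3*x + 1
Assembling: d(omega) = (-x - 3*z) dx ∧ dy + (z + 1) dx ∧ dz + (3*x + 1) dy ∧ dz.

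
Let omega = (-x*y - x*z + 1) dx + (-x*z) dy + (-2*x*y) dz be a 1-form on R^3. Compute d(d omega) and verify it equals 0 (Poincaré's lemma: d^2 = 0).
d(d omega) = 0

Step 1: d omega = sum_{i<j} (∂f_j/∂x_i - ∂f_i/∂x_j) dx_i ∧ dx_j:
  coeff of dx ∧ dy: x - z
  coeff of dx ∧ dz: x - 2*y
  coeff of dy ∧ dz: -x
Step 2: Apply d again to each 2-form coefficient. The only possible 3-form in R^3 is dx ∧ dy ∧ dz, with coefficient
  ∂(coeff of dy∧dz)/∂x - ∂(coeff of dx∧dz)/∂y + ∂(coeff of dx∧dy)/∂z
  = ∂/∂x (-x) - ∂/∂y (x - 2*y) + ∂/∂z (x - z).
Each of these terms simplifies to sums of mixed partials that cancel in pairs. The result is 0 (by equality of mixed partials for smooth functions — Schwarz / Clairaut).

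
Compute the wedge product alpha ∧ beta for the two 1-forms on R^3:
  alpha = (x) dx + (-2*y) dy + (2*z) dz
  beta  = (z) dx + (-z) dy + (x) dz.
alpha ∧ beta = (z*(-x + 2*y)) dx ∧ dy + (x^2 - 2*z^2) dx ∧ dz + (-2*x*y + 2*z^2) dy ∧ dz

Distribute the wedge, using dx_i ∧ dx_j = -dx_j ∧ dx_i and dx_i ∧ dx_i = 0. For each pair (i, j) with i < j, the coefficient of dx_i ∧ dx_j in alpha ∧ beta is (alpha_i * beta_j - alpha_j * beta_i). Collecting: alpha ∧ beta = (z*(-x + 2*y)) dx ∧ dy + (x^2 - 2*z^2) dx ∧ dz + (-2*x*y + 2*z^2) dy ∧ dz.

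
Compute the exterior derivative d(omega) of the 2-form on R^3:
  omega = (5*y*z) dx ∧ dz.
d(omega) = (-5*z) dx ∧ dy ∧ dz

For a 2-form omega = sum_{i<j} g_{ij} dx_i ∧ dx_j, the exterior derivative is
  d(omega) = sum_{i<j} d(g_{ij}) ∧ dx_i ∧ dx_j = sum_{i<j, k} (∂g_{ij}/∂x_k) dx_k ∧ dx_i ∧ dx_j.
Expand each term, using dx_k ∧ dx_i ∧ dx_j = sgn(permutation) dx_{(a)} ∧ dx_{(b)} ∧ dx_{(c)} with (a < b < c) sorted:
  d(5*y*z) includes (∂/∂y)(5*y*z) dy = (5*z) dy, which multiplied by dx ∧ dz gives (-5*z) dx ∧ dy ∧ dz
Collecting like 3-forms: d(omega) = (-5*z) dx ∧ dy ∧ dz.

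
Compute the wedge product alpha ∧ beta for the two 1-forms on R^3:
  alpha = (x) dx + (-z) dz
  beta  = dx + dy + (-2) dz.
alpha ∧ beta = (x) dx ∧ dy + (-2*x + z) dx ∧ dz + (z) dy ∧ dz

Distribute the wedge, using dx_i ∧ dx_j = -dx_j ∧ dx_i and dx_i ∧ dx_i = 0. For each pair (i, j) with i < j, the coefficient of dx_i ∧ dx_j in alpha ∧ beta is (alpha_i * beta_j - alpha_j * beta_i). Collecting: alpha ∧ beta = (x) dx ∧ dy + (-2*x + z) dx ∧ dz + (z) dy ∧ dz.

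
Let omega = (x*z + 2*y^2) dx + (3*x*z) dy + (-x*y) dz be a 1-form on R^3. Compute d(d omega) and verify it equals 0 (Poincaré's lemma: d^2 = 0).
d(d omega) = 0

Step 1: d omega = sum_{i<j} (∂f_j/∂x_i - ∂f_i/∂x_j) dx_i ∧ dx_j:
  coeff of dx ∧ dy: -4*y + 3*z
  coeff of dx ∧ dz: -x - y
  coeff of dy ∧ dz: -4*x
Step 2: Apply d again to each 2-form coefficient. The only possible 3-form in R^3 is dx ∧ dy ∧ dz, with coefficient
  ∂(coeff of dy∧dz)/∂x - ∂(coeff of dx∧dz)/∂y + ∂(coeff of dx∧dy)/∂z
  = ∂/∂x (-4*x) - ∂/∂y (-x - y) + ∂/∂z (-4*y + 3*z).
Each of these terms simplifies to sums of mixed partials that cancel in pairs. The result is 0 (by equality of mixed partials for smooth functions — Schwarz / Clairaut).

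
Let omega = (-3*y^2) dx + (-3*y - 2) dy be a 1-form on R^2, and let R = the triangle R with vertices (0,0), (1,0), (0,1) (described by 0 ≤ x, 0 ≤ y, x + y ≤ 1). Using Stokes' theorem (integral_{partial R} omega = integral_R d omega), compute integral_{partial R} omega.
integral_(partial R) omega = 1

Stokes: integral_partial_R omega = integral_R d omega with d omega = (∂Q/∂x - ∂P/∂y) dx ∧ dy.
  ∂Q/∂x = 0
  ∂P/∂y = -6*y
  integrand = ∂Q/∂x - ∂P/∂y = 6*y.
Integrating over R: integral_0^1 integral_0^{1-x} (6*y) dy dx = 1.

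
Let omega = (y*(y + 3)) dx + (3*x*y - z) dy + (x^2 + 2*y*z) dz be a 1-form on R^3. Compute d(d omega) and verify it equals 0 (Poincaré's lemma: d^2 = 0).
d(d omega) = 0

Step 1: d omega = sum_{i<j} (∂f_j/∂x_i - ∂f_i/∂x_j) dx_i ∧ dx_j:
  coeff of dx ∧ dy: y - 3
  coeff of dx ∧ dz: 2*x
  coeff of dy ∧ dz: 2*z + 1
Step 2: Apply d again to each 2-form coefficient. The only possible 3-form in R^3 is dx ∧ dy ∧ dz, with coefficient
  ∂(coeff of dy∧dz)/∂x - ∂(coeff of dx∧dz)/∂y + ∂(coeff of dx∧dy)/∂z
  = ∂/∂x (2*z + 1) - ∂/∂y (2*x) + ∂/∂z (y - 3).
Each of these terms simplifies to sums of mixed partials that cancel in pairs. The result is 0 (by equality of mixed partials for smooth functions — Schwarz / Clairaut).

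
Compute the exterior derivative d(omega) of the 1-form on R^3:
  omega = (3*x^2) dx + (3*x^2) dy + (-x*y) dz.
d(omega) = (6*x) dx ∧ dy + (-y) dx ∧ dz + (-x) dy ∧ dz

For a 1-form omega = sum_i f_i dx_i, the exterior derivative is
  d(omega) = sum_{i < j} (∂f_j/∂x_i - ∂f_i/∂x_j) dx_i ∧ dx_j.
  coefficient of dx ∧ dy: ∂f_2/∂x - ∂f_1/∂y = ∂(3*x^2)/∂x - ∂(3*x^2)/∂y = 6*x
  coefficient of dx ∧ dz: ∂f_3/∂x - ∂f_1/∂z = ∂(-x*y)/∂x - ∂(3*x^2)/∂z = -y
  coefficient of dy ∧ dz: ∂f_3/∂y - ∂f_2/∂z = ∂(-x*y)/∂y - ∂(3*x^2)/∂z = -x
Assembling: d(omega) = (6*x) dx ∧ dy + (-y) dx ∧ dz + (-x) dy ∧ dz.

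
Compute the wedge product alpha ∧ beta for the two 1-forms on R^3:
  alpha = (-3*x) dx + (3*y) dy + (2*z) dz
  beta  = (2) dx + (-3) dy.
alpha ∧ beta = (9*x - 6*y) dx ∧ dy + (-4*z) dx ∧ dz + (6*z) dy ∧ dz

Distribute the wedge, using dx_i ∧ dx_j = -dx_j ∧ dx_i and dx_i ∧ dx_i = 0. For each pair (i, j) with i < j, the coefficient of dx_i ∧ dx_j in alpha ∧ beta is (alpha_i * beta_j - alpha_j * beta_i). Collecting: alpha ∧ beta = (9*x - 6*y) dx ∧ dy + (-4*z) dx ∧ dz + (6*z) dy ∧ dz.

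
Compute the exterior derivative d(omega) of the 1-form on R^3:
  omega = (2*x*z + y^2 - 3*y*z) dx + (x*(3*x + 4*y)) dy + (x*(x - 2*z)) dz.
d(omega) = (6*x + 2*y + 3*z) dx ∧ dy + (3*y - 2*z) dx ∧ dz

For a 1-form omega = sum_i f_i dx_i, the exterior derivative is
  d(omega) = sum_{i < j} (∂f_j/∂x_i - ∂f_i/∂x_j) dx_i ∧ dx_j.
  coefficient of dx ∧ dy: ∂f_2/∂x - ∂f_1/∂y = ∂(x*(3*x + 4*y))/∂x - ∂(2*x*z + y^2 - 3*y*z)/∂y = 6*x + 2*y + 3*z
  coefficient of dx ∧ dz: ∂f_3/∂x - ∂f_1/∂z = ∂(x*(x - 2*z))/∂x - ∂(2*x*z + y^2 - 3*y*z)/∂z = 3*y - 2*z
Assembling: d(omega) = (6*x + 2*y + 3*z) dx ∧ dy + (3*y - 2*z) dx ∧ dz.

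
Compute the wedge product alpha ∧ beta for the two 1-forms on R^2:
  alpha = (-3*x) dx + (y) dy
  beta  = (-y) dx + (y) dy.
alpha ∧ beta = (y*(-3*x + y)) dx ∧ dy

Distribute the wedge, using dx_i ∧ dx_j = -dx_j ∧ dx_i and dx_i ∧ dx_i = 0. For each pair (i, j) with i < j, the coefficient of dx_i ∧ dx_j in alpha ∧ beta is (alpha_i * beta_j - alpha_j * beta_i). Collecting: alpha ∧ beta = (y*(-3*x + y)) dx ∧ dy.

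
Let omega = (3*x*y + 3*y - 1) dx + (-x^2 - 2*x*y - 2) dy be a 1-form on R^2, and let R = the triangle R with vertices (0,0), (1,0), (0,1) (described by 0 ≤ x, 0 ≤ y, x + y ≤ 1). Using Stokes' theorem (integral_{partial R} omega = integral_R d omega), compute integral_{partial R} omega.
integral_(partial R) omega = -8/3

Stokes: integral_partial_R omega = integral_R d omega with d omega = (∂Q/∂x - ∂P/∂y) dx ∧ dy.
  ∂Q/∂x = -2*x - 2*y
  ∂P/∂y = 3*x + 3
  integrand = ∂Q/∂x - ∂P/∂y = -5*x - 2*y - 3.
Integrating over R: integral_0^1 integral_0^{1-x} (-5*x - 2*y - 3) dy dx = -8/3.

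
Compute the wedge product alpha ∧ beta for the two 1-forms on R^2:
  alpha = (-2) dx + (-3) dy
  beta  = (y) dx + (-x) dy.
alpha ∧ beta = (2*x + 3*y) dx ∧ dy

Distribute the wedge, using dx_i ∧ dx_j = -dx_j ∧ dx_i and dx_i ∧ dx_i = 0. For each pair (i, j) with i < j, the coefficient of dx_i ∧ dx_j in alpha ∧ beta is (alpha_i * beta_j - alpha_j * beta_i). Collecting: alpha ∧ beta = (2*x + 3*y) dx ∧ dy.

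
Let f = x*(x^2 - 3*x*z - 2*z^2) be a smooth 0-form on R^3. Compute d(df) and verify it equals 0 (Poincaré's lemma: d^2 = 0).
d(df) = 0

Step 1: df = sum_i (∂f/∂x_i) dx_i = (3*x^2 - 6*x*z - 2*z^2) dx + (0) dy + (x*(-3*x - 4*z)) dz.
Step 2: Apply d again. Using the 1-form formula, the coefficient of dx ∧ dy in d(df) is ∂^2 f/∂x ∂y - ∂^2 f/∂y ∂x = (0) - (0) = 0 (equality of mixed partials for smooth f).
Similarly for dx ∧ dz and dy ∧ dz — all coefficients vanish. So d(df) = 0.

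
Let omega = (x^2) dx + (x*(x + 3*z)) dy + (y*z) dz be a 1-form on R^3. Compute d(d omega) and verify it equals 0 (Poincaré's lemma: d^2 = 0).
d(d omega) = 0

Step 1: d omega = sum_{i<j} (∂f_j/∂x_i - ∂f_i/∂x_j) dx_i ∧ dx_j:
  coeff of dx ∧ dy: 2*x + 3*z
  coeff of dx ∧ dz: 0
  coeff of dy ∧ dz: -3*x + z
Step 2: Apply d again to each 2-form coefficient. The only possible 3-form in R^3 is dx ∧ dy ∧ dz, with coefficient
  ∂(coeff of dy∧dz)/∂x - ∂(coeff of dx∧dz)/∂y + ∂(coeff of dx∧dy)/∂z
  = ∂/∂x (-3*x + z) - ∂/∂y (0) + ∂/∂z (2*x + 3*z).
Each of these terms simplifies to sums of mixed partials that cancel in pairs. The result is 0 (by equality of mixed partials for smooth functions — Schwarz / Clairaut).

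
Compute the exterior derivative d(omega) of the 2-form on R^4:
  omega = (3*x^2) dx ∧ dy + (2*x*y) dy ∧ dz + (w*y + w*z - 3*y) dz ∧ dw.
d(omega) = (2*y) dx ∧ dy ∧ dz + (w - 3) dy ∧ dz ∧ dw

For a 2-form omega = sum_{i<j} g_{ij} dx_i ∧ dx_j, the exterior derivative is
  d(omega) = sum_{i<j} d(g_{ij}) ∧ dx_i ∧ dx_j = sum_{i<j, k} (∂g_{ij}/∂x_k) dx_k ∧ dx_i ∧ dx_j.
Expand each term, using dx_k ∧ dx_i ∧ dx_j = sgn(permutation) dx_{(a)} ∧ dx_{(b)} ∧ dx_{(c)} with (a < b < c) sorted:
  d(2*x*y) includes (∂/∂x)(2*x*y) dx = (2*y) dx, which multiplied by dy ∧ dz gives (2*y) dx ∧ dy ∧ dz
  d(w*y + w*z - 3*y) includes (∂/∂y)(w*y + w*z - 3*y) dy = (w - 3) dy, which multiplied by dz ∧ dw gives (w - 3) dy ∧ dz ∧ dw
Collecting like 3-forms: d(omega) = (2*y) dx ∧ dy ∧ dz + (w - 3) dy ∧ dz ∧ dw.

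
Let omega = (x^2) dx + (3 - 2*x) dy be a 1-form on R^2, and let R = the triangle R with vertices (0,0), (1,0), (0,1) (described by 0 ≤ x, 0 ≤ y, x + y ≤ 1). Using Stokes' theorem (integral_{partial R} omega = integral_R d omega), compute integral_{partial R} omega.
integral_(partial R) omega = -1

Stokes: integral_partial_R omega = integral_R d omega with d omega = (∂Q/∂x - ∂P/∂y) dx ∧ dy.
  ∂Q/∂x = -2
  ∂P/∂y = 0
  integrand = ∂Q/∂x - ∂P/∂y = -2.
Integrating over R: integral_0^1 integral_0^{1-x} (-2) dy dx = -1.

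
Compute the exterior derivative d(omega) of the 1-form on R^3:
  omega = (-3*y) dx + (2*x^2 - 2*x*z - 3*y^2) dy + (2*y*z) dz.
d(omega) = (4*x - 2*z + 3) dx ∧ dy + (2*x + 2*z) dy ∧ dz

For a 1-form omega = sum_i f_i dx_i, the exterior derivative is
  d(omega) = sum_{i < j} (∂f_j/∂x_i - ∂f_i/∂x_j) dx_i ∧ dx_j.
  coefficient of dx ∧ dy: ∂f_2/∂x - ∂f_1/∂y = ∂(2*x^2 - 2*x*z - 3*y^2)/∂x - ∂(-3*y)/∂y = 4*x - 2*z + 3
  coefficient of dy ∧ dz: ∂f_3/∂y - ∂f_2/∂z = ∂(2*y*z)/∂y - ∂(2*x^2 - 2*x*z - 3*y^2)/∂z = 2*x + 2*z
Assembling: d(omega) = (4*x - 2*z + 3) dx ∧ dy + (2*x + 2*z) dy ∧ dz.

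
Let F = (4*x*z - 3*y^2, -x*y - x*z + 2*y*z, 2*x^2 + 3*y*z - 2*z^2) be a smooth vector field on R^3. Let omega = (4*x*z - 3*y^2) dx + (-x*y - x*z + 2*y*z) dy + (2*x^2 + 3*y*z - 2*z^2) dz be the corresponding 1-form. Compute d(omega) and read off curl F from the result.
d(omega) = (x - 2*y + 3*z) dy ∧ dz + (0) dz ∧ dx + (5*y - z) dx ∧ dy; curl F = (x - 2*y + 3*z, 0, 5*y - z)

d omega = sum_{i<j} (∂f_j/∂x_i - ∂f_i/∂x_j) dx_i ∧ dx_j. Under the identification (dy ∧ dz, dz ∧ dx, dx ∧ dy) ↔ (e_x, e_y, e_z), the coefficients are exactly the components of curl F. Compute:
  ∂R/∂y - ∂Q/∂z = (3*z) - (-x + 2*y) = x - 2*y + 3*z
  ∂P/∂z - ∂R/∂x = (4*x) - (4*x) = 0
  ∂Q/∂x - ∂P/∂y = (-y - z) - (-6*y) = 5*y - z.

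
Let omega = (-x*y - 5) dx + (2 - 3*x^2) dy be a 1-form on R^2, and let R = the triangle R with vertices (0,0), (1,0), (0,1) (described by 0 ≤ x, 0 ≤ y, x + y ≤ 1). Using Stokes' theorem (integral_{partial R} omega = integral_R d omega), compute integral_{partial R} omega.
integral_(partial R) omega = -5/6

Stokes: integral_partial_R omega = integral_R d omega with d omega = (∂Q/∂x - ∂P/∂y) dx ∧ dy.
  ∂Q/∂x = -6*x
  ∂P/∂y = -x
  integrand = ∂Q/∂x - ∂P/∂y = -5*x.
Integrating over R: integral_0^1 integral_0^{1-x} (-5*x) dy dx = -5/6.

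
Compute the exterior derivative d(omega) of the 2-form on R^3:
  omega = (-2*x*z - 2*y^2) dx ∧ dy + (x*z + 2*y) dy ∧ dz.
d(omega) = (-2*x + z) dx ∧ dy ∧ dz

For a 2-form omega = sum_{i<j} g_{ij} dx_i ∧ dx_j, the exterior derivative is
  d(omega) = sum_{i<j} d(g_{ij}) ∧ dx_i ∧ dx_j = sum_{i<j, k} (∂g_{ij}/∂x_k) dx_k ∧ dx_i ∧ dx_j.
Expand each term, using dx_k ∧ dx_i ∧ dx_j = sgn(permutation) dx_{(a)} ∧ dx_{(b)} ∧ dx_{(c)} with (a < b < c) sorted:
  d(-2*x*z - 2*y^2) includes (∂/∂z)(-2*x*z - 2*y^2) dz = (-2*x) dz, which multiplied by dx ∧ dy gives (-2*x) dx ∧ dy ∧ dz
  d(x*z + 2*y) includes (∂/∂x)(x*z + 2*y) dx = (z) dx, which multiplied by dy ∧ dz gives (z) dx ∧ dy ∧ dz
Collecting like 3-forms: d(omega) = (-2*x + z) dx ∧ dy ∧ dz.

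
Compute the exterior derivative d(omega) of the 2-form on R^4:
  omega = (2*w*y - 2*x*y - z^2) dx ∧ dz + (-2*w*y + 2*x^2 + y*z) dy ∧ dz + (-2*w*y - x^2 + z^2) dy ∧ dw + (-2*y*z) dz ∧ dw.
d(omega) = (-2*w + 6*x) dx ∧ dy ∧ dz + (2*y) dx ∧ dz ∧ dw + (-2*y - 4*z) dy ∧ dz ∧ dw + (-2*x) dx ∧ dy ∧ dw

For a 2-form omega = sum_{i<j} g_{ij} dx_i ∧ dx_j, the exterior derivative is
  d(omega) = sum_{i<j} d(g_{ij}) ∧ dx_i ∧ dx_j = sum_{i<j, k} (∂g_{ij}/∂x_k) dx_k ∧ dx_i ∧ dx_j.
Expand each term, using dx_k ∧ dx_i ∧ dx_j = sgn(permutation) dx_{(a)} ∧ dx_{(b)} ∧ dx_{(c)} with (a < b < c) sorted:
  d(2*w*y - 2*x*y - z^2) includes (∂/∂y)(2*w*y - 2*x*y - z^2) dy = (2*w - 2*x) dy, which multiplied by dx ∧ dz gives (-2*w + 2*x) dx ∧ dy ∧ dz
  d(2*w*y - 2*x*y - z^2) includes (∂/∂w)(2*w*y - 2*x*y - z^2) dw = (2*y) dw, which multiplied by dx ∧ dz gives (2*y) dx ∧ dz ∧ dw
  d(-2*w*y + 2*x^2 + y*z) includes (∂/∂x)(-2*w*y + 2*x^2 + y*z) dx = (4*x) dx, which multiplied by dy ∧ dz gives (4*x) dx ∧ dy ∧ dz
  d(-2*w*y + 2*x^2 + y*z) includes (∂/∂w)(-2*w*y + 2*x^2 + y*z) dw = (-2*y) dw, which multiplied by dy ∧ dz gives (-2*y) dy ∧ dz ∧ dw
  d(-2*w*y - x^2 + z^2) includes (∂/∂x)(-2*w*y - x^2 + z^2) dx = (-2*x) dx, which multiplied by dy ∧ dw gives (-2*x) dx ∧ dy ∧ dw
  d(-2*w*y - x^2 + z^2) includes (∂/∂z)(-2*w*y - x^2 + z^2) dz = (2*z) dz, which multiplied by dy ∧ dw gives (-2*z) dy ∧ dz ∧ dw
  d(-2*y*z) includes (∂/∂y)(-2*y*z) dy = (-2*z) dy, which multiplied by dz ∧ dw gives (-2*z) dy ∧ dz ∧ dw
Collecting like 3-forms: d(omega) = (-2*w + 6*x) dx ∧ dy ∧ dz + (2*y) dx ∧ dz ∧ dw + (-2*y - 4*z) dy ∧ dz ∧ dw + (-2*x) dx ∧ dy ∧ dw.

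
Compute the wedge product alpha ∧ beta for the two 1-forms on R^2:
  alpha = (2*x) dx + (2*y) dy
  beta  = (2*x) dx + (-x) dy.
alpha ∧ beta = (-2*x*(x + 2*y)) dx ∧ dy

Distribute the wedge, using dx_i ∧ dx_j = -dx_j ∧ dx_i and dx_i ∧ dx_i = 0. For each pair (i, j) with i < j, the coefficient of dx_i ∧ dx_j in alpha ∧ beta is (alpha_i * beta_j - alpha_j * beta_i). Collecting: alpha ∧ beta = (-2*x*(x + 2*y)) dx ∧ dy.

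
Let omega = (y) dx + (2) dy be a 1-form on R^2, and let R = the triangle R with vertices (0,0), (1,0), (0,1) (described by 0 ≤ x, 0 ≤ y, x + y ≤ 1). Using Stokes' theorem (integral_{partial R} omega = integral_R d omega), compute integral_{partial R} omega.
integral_(partial R) omega = -1/2

Stokes: integral_partial_R omega = integral_R d omega with d omega = (∂Q/∂x - ∂P/∂y) dx ∧ dy.
  ∂Q/∂x = 0
  ∂P/∂y = 1
  integrand = ∂Q/∂x - ∂P/∂y = -1.
Integrating over R: integral_0^1 integral_0^{1-x} (-1) dy dx = -1/2.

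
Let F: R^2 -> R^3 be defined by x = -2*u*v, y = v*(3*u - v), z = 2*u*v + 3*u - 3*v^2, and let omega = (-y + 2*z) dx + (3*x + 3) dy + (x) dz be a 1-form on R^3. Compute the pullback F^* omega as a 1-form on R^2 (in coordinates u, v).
F^* omega = (v*(-24*u*v - 18*u + 10*v^2 + 9)) du + (-24*u^2*v - 12*u^2 + 34*u*v^2 + 9*u - 6*v) dv

Using F^*(f dg) = (f ∘ F) d(g ∘ F), substitute each coordinate x_i by F_i(u, v) in f_i, and replace dx_i by d F_i = (∂F_i/∂u) du + (∂F_i/∂v) dv.
  For the x component: f_1(F) = u*v + 6*u - 5*v^2; d F_1 = (-2*v) du + (-2*u) dv
  For the y component: f_2(F) = -6*u*v + 3; d F_2 = (3*v) du + (3*u - 2*v) dv
  For the z component: f_3(F) = -2*u*v; d F_3 = (2*v + 3) du + (2*u - 6*v) dv
Combining and collecting du, dv coefficients:
  coeff of du: v*(-24*u*v - 18*u + 10*v^2 + 9)
  coeff of dv: -24*u^2*v - 12*u^2 + 34*u*v^2 + 9*u - 6*v
F^* omega = (v*(-24*u*v - 18*u + 10*v^2 + 9)) du + (-24*u^2*v - 12*u^2 + 34*u*v^2 + 9*u - 6*v) dv.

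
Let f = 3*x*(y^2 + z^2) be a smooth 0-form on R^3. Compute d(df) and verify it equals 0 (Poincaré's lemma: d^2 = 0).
d(df) = 0

Step 1: df = sum_i (∂f/∂x_i) dx_i = (3*y^2 + 3*z^2) dx + (6*x*y) dy + (6*x*z) dz.
Step 2: Apply d again. Using the 1-form formula, the coefficient of dx ∧ dy in d(df) is ∂^2 f/∂x ∂y - ∂^2 f/∂y ∂x = (6*y) - (6*y) = 0 (equality of mixed partials for smooth f).
Similarly for dx ∧ dz and dy ∧ dz — all coefficients vanish. So d(df) = 0.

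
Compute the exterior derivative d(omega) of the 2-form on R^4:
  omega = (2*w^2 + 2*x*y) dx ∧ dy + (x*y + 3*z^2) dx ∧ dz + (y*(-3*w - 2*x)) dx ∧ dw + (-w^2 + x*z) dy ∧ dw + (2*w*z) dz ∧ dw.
d(omega) = (7*w + 2*x + z) dx ∧ dy ∧ dw + (-x) dx ∧ dy ∧ dz + (-x) dy ∧ dz ∧ dw

For a 2-form omega = sum_{i<j} g_{ij} dx_i ∧ dx_j, the exterior derivative is
  d(omega) = sum_{i<j} d(g_{ij}) ∧ dx_i ∧ dx_j = sum_{i<j, k} (∂g_{ij}/∂x_k) dx_k ∧ dx_i ∧ dx_j.
Expand each term, using dx_k ∧ dx_i ∧ dx_j = sgn(permutation) dx_{(a)} ∧ dx_{(b)} ∧ dx_{(c)} with (a < b < c) sorted:
  d(2*w^2 + 2*x*y) includes (∂/∂w)(2*w^2 + 2*x*y) dw = (4*w) dw, which multiplied by dx ∧ dy gives (4*w) dx ∧ dy ∧ dw
  d(x*y + 3*z^2) includes (∂/∂y)(x*y + 3*z^2) dy = (x) dy, which multiplied by dx ∧ dz gives (-x) dx ∧ dy ∧ dz
  d(y*(-3*w - 2*x)) includes (∂/∂y)(y*(-3*w - 2*x)) dy = (-3*w - 2*x) dy, which multiplied by dx ∧ dw gives (3*w + 2*x) dx ∧ dy ∧ dw
  d(-w^2 + x*z) includes (∂/∂x)(-w^2 + x*z) dx = (z) dx, which multiplied by dy ∧ dw gives (z) dx ∧ dy ∧ dw
  d(-w^2 + x*z) includes (∂/∂z)(-w^2 + x*z) dz = (x) dz, which multiplied by dy ∧ dw gives (-x) dy ∧ dz ∧ dw
Collecting like 3-forms: d(omega) = (7*w + 2*x + z) dx ∧ dy ∧ dw + (-x) dx ∧ dy ∧ dz + (-x) dy ∧ dz ∧ dw.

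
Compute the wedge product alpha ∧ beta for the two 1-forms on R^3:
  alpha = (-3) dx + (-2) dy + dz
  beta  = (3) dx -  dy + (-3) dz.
alpha ∧ beta = (9) dx ∧ dy + (6) dx ∧ dz + (7) dy ∧ dz

Distribute the wedge, using dx_i ∧ dx_j = -dx_j ∧ dx_i and dx_i ∧ dx_i = 0. For each pair (i, j) with i < j, the coefficient of dx_i ∧ dx_j in alpha ∧ beta is (alpha_i * beta_j - alpha_j * beta_i). Collecting: alpha ∧ beta = (9) dx ∧ dy + (6) dx ∧ dz + (7) dy ∧ dz.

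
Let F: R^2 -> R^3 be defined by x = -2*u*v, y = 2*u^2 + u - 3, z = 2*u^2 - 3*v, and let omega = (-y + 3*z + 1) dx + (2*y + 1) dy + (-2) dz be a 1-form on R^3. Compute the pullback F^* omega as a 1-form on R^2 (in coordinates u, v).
F^* omega = (16*u^3 - 8*u^2*v + 12*u^2 + 2*u*v - 26*u + 18*v^2 - 8*v - 5) du + (-8*u^3 + 2*u^2 + 18*u*v - 8*u + 6) dv

Using F^*(f dg) = (f ∘ F) d(g ∘ F), substitute each coordinate x_i by F_i(u, v) in f_i, and replace dx_i by d F_i = (∂F_i/∂u) du + (∂F_i/∂v) dv.
  For the x component: f_1(F) = 4*u^2 - u - 9*v + 4; d F_1 = (-2*v) du + (-2*u) dv
  For the y component: f_2(F) = 4*u^2 + 2*u - 5; d F_2 = (4*u + 1) du + (0) dv
  For the z component: f_3(F) = -2; d F_3 = (4*u) du + (-3) dv
Combining and collecting du, dv coefficients:
  coeff of du: 16*u^3 - 8*u^2*v + 12*u^2 + 2*u*v - 26*u + 18*v^2 - 8*v - 5
  coeff of dv: -8*u^3 + 2*u^2 + 18*u*v - 8*u + 6
F^* omega = (16*u^3 - 8*u^2*v + 12*u^2 + 2*u*v - 26*u + 18*v^2 - 8*v - 5) du + (-8*u^3 + 2*u^2 + 18*u*v - 8*u + 6) dv.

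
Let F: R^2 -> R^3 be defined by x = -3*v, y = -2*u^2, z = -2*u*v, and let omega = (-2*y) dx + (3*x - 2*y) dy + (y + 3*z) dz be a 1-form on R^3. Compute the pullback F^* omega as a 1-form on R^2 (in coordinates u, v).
F^* omega = (4*u*(-4*u^2 + u*v + 3*v^2 + 9*v)) du + (4*u^2*(u + 3*v - 3)) dv

Using F^*(f dg) = (f ∘ F) d(g ∘ F), substitute each coordinate x_i by F_i(u, v) in f_i, and replace dx_i by d F_i = (∂F_i/∂u) du + (∂F_i/∂v) dv.
  For the x component: f_1(F) = 4*u^2; d F_1 = (0) du + (-3) dv
  For the y component: f_2(F) = 4*u^2 - 9*v; d F_2 = (-4*u) du + (0) dv
  For the z component: f_3(F) = 2*u*(-u - 3*v); d F_3 = (-2*v) du + (-2*u) dv
Combining and collecting du, dv coefficients:
  coeff of du: 4*u*(-4*u^2 + u*v + 3*v^2 + 9*v)
  coeff of dv: 4*u^2*(u + 3*v - 3)
F^* omega = (4*u*(-4*u^2 + u*v + 3*v^2 + 9*v)) du + (4*u^2*(u + 3*v - 3)) dv.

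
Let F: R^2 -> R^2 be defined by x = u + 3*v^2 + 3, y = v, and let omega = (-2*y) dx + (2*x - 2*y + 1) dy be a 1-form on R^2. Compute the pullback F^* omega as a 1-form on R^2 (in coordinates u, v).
F^* omega = (-2*v) du + (2*u - 6*v^2 - 2*v + 7) dv

Using F^*(f dg) = (f ∘ F) d(g ∘ F), substitute each coordinate x_i by F_i(u, v) in f_i, and replace dx_i by d F_i = (∂F_i/∂u) du + (∂F_i/∂v) dv.
  For the x component: f_1(F) = -2*v; d F_1 = (1) du + (6*v) dv
  For the y component: f_2(F) = 2*u + 6*v^2 - 2*v + 7; d F_2 = (0) du + (1) dv
Combining and collecting du, dv coefficients:
  coeff of du: -2*v
  coeff of dv: 2*u - 6*v^2 - 2*v + 7
F^* omega = (-2*v) du + (2*u - 6*v^2 - 2*v + 7) dv.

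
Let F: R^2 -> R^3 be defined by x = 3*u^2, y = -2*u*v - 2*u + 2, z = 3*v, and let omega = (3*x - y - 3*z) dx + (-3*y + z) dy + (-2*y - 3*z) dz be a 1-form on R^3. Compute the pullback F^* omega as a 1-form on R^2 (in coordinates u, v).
F^* omega = (54*u^3 + 12*u^2*v + 12*u^2 - 12*u*v^2 - 78*u*v - 24*u - 6*v^2 + 6*v + 12) du + (-12*u^2*v - 12*u^2 + 6*u*v + 24*u - 27*v - 12) dv

Using F^*(f dg) = (f ∘ F) d(g ∘ F), substitute each coordinate x_i by F_i(u, v) in f_i, and replace dx_i by d F_i = (∂F_i/∂u) du + (∂F_i/∂v) dv.
  For the x component: f_1(F) = 9*u^2 + 2*u*v + 2*u - 9*v - 2; d F_1 = (6*u) du + (0) dv
  For the y component: f_2(F) = 6*u*v + 6*u + 3*v - 6; d F_2 = (-2*v - 2) du + (-2*u) dv
  For the z component: f_3(F) = 4*u*v + 4*u - 9*v - 4; d F_3 = (0) du + (3) dv
Combining and collecting du, dv coefficients:
  coeff of du: 54*u^3 + 12*u^2*v + 12*u^2 - 12*u*v^2 - 78*u*v - 24*u - 6*v^2 + 6*v + 12
  coeff of dv: -12*u^2*v - 12*u^2 + 6*u*v + 24*u - 27*v - 12
F^* omega = (54*u^3 + 12*u^2*v + 12*u^2 - 12*u*v^2 - 78*u*v - 24*u - 6*v^2 + 6*v + 12) du + (-12*u^2*v - 12*u^2 + 6*u*v + 24*u - 27*v - 12) dv.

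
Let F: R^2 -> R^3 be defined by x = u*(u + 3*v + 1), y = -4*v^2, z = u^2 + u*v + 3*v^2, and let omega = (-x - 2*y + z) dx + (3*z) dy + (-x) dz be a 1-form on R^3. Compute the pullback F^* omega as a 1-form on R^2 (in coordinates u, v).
F^* omega = (-2*u^3 - 11*u^2*v - 4*u^2 + 13*u*v^2 - 6*u*v - u + 33*v^3 + 11*v^2) du + (-u^3 - 39*u^2*v - 4*u^2 - 9*u*v^2 - 6*u*v - 72*v^3) dv

Using F^*(f dg) = (f ∘ F) d(g ∘ F), substitute each coordinate x_i by F_i(u, v) in f_i, and replace dx_i by d F_i = (∂F_i/∂u) du + (∂F_i/∂v) dv.
  For the x component: f_1(F) = -2*u*v - u + 11*v^2; d F_1 = (2*u + 3*v + 1) du + (3*u) dv
  For the y component: f_2(F) = 3*u^2 + 3*u*v + 9*v^2; d F_2 = (0) du + (-8*v) dv
  For the z component: f_3(F) = u*(-u - 3*v - 1); d F_3 = (2*u + v) du + (u + 6*v) dv
Combining and collecting du, dv coefficients:
  coeff of du: -2*u^3 - 11*u^2*v - 4*u^2 + 13*u*v^2 - 6*u*v - u + 33*v^3 + 11*v^2
  coeff of dv: -u^3 - 39*u^2*v - 4*u^2 - 9*u*v^2 - 6*u*v - 72*v^3
F^* omega = (-2*u^3 - 11*u^2*v - 4*u^2 + 13*u*v^2 - 6*u*v - u + 33*v^3 + 11*v^2) du + (-u^3 - 39*u^2*v - 4*u^2 - 9*u*v^2 - 6*u*v - 72*v^3) dv.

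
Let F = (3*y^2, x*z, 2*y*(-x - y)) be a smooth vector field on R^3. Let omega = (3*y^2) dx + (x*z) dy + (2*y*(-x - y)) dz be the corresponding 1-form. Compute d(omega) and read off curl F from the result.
d(omega) = (-3*x - 4*y) dy ∧ dz + (2*y) dz ∧ dx + (-6*y + z) dx ∧ dy; curl F = (-3*x - 4*y, 2*y, -6*y + z)

d omega = sum_{i<j} (∂f_j/∂x_i - ∂f_i/∂x_j) dx_i ∧ dx_j. Under the identification (dy ∧ dz, dz ∧ dx, dx ∧ dy) ↔ (e_x, e_y, e_z), the coefficients are exactly the components of curl F. Compute:
  ∂R/∂y - ∂Q/∂z = (-2*x - 4*y) - (x) = -3*x - 4*y
  ∂P/∂z - ∂R/∂x = (0) - (-2*y) = 2*y
  ∂Q/∂x - ∂P/∂y = (z) - (6*y) = -6*y + z.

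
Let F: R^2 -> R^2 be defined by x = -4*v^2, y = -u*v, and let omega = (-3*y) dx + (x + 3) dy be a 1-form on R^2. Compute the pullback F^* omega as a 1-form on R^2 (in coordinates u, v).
F^* omega = (v*(4*v^2 - 3)) du + (u*(-20*v^2 - 3)) dv

Using F^*(f dg) = (f ∘ F) d(g ∘ F), substitute each coordinate x_i by F_i(u, v) in f_i, and replace dx_i by d F_i = (∂F_i/∂u) du + (∂F_i/∂v) dv.
  For the x component: f_1(F) = 3*u*v; d F_1 = (0) du + (-8*v) dv
  For the y component: f_2(F) = 3 - 4*v^2; d F_2 = (-v) du + (-u) dv
Combining and collecting du, dv coefficients:
  coeff of du: v*(4*v^2 - 3)
  coeff of dv: u*(-20*v^2 - 3)
F^* omega = (v*(4*v^2 - 3)) du + (u*(-20*v^2 - 3)) dv.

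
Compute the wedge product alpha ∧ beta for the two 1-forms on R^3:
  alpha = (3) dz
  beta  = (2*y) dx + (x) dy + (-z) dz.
alpha ∧ beta = (-6*y) dx ∧ dz + (-3*x) dy ∧ dz

Distribute the wedge, using dx_i ∧ dx_j = -dx_j ∧ dx_i and dx_i ∧ dx_i = 0. For each pair (i, j) with i < j, the coefficient of dx_i ∧ dx_j in alpha ∧ beta is (alpha_i * beta_j - alpha_j * beta_i). Collecting: alpha ∧ beta = (-6*y) dx ∧ dz + (-3*x) dy ∧ dz.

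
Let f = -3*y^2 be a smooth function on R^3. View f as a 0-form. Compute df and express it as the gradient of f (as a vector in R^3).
df = (0) dx + (-6*y) dy + (0) dz; grad f = (0, -6*y, 0)

For a 0-form f, d f = (∂f/∂x) dx + (∂f/∂y) dy + (∂f/∂z) dz. The components of the vector representation are exactly the entries of grad f in Cartesian coordinates:
  ∂f/∂x = 0
  ∂f/∂y = -6*y
  ∂f/∂z = 0.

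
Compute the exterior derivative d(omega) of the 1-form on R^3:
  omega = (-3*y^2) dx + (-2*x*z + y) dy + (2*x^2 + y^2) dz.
d(omega) = (6*y - 2*z) dx ∧ dy + (4*x) dx ∧ dz + (2*x + 2*y) dy ∧ dz

For a 1-form omega = sum_i f_i dx_i, the exterior derivative is
  d(omega) = sum_{i < j} (∂f_j/∂x_i - ∂f_i/∂x_j) dx_i ∧ dx_j.
  coefficient of dx ∧ dy: ∂f_2/∂x - ∂f_1/∂y = ∂(-2*x*z + y)/∂x - ∂(-3*y^2)/∂y = 6*y - 2*z
  coefficient of dx ∧ dz: ∂f_3/∂x - ∂f_1/∂z = ∂(2*x^2 + y^2)/∂x - ∂(-3*y^2)/∂z = 4*x
  coefficient of dy ∧ dz: ∂f_3/∂y - ∂f_2/∂z = ∂(2*x^2 + y^2)/∂y - ∂(-2*x*z + y)/∂z = 2*x + 2*y
Assembling: d(omega) = (6*y - 2*z) dx ∧ dy + (4*x) dx ∧ dz + (2*x + 2*y) dy ∧ dz.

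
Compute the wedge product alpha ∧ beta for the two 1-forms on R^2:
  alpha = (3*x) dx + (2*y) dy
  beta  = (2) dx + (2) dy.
alpha ∧ beta = (6*x - 4*y) dx ∧ dy

Distribute the wedge, using dx_i ∧ dx_j = -dx_j ∧ dx_i and dx_i ∧ dx_i = 0. For each pair (i, j) with i < j, the coefficient of dx_i ∧ dx_j in alpha ∧ beta is (alpha_i * beta_j - alpha_j * beta_i). Collecting: alpha ∧ beta = (6*x - 4*y) dx ∧ dy.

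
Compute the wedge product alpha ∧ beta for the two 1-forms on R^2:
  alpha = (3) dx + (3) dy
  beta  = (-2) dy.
alpha ∧ beta = (-6) dx ∧ dy

Distribute the wedge, using dx_i ∧ dx_j = -dx_j ∧ dx_i and dx_i ∧ dx_i = 0. For each pair (i, j) with i < j, the coefficient of dx_i ∧ dx_j in alpha ∧ beta is (alpha_i * beta_j - alpha_j * beta_i). Collecting: alpha ∧ beta = (-6) dx ∧ dy.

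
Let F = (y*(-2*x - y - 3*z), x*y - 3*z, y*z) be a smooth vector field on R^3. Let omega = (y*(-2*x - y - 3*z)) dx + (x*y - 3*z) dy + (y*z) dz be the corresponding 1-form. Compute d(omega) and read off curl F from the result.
d(omega) = (z + 3) dy ∧ dz + (-3*y) dz ∧ dx + (2*x + 3*y + 3*z) dx ∧ dy; curl F = (z + 3, -3*y, 2*x + 3*y + 3*z)

d omega = sum_{i<j} (∂f_j/∂x_i - ∂f_i/∂x_j) dx_i ∧ dx_j. Under the identification (dy ∧ dz, dz ∧ dx, dx ∧ dy) ↔ (e_x, e_y, e_z), the coefficients are exactly the components of curl F. Compute:
  ∂R/∂y - ∂Q/∂z = (z) - (-3) = z + 3
  ∂P/∂z - ∂R/∂x = (-3*y) - (0) = -3*y
  ∂Q/∂x - ∂P/∂y = (y) - (-2*x - 2*y - 3*z) = 2*x + 3*y + 3*z.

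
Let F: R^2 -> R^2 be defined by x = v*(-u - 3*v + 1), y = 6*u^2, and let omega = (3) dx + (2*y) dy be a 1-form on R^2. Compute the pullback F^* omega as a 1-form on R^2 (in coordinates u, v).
F^* omega = (144*u^3 - 3*v) du + (-3*u - 18*v + 3) dv

Using F^*(f dg) = (f ∘ F) d(g ∘ F), substitute each coordinate x_i by F_i(u, v) in f_i, and replace dx_i by d F_i = (∂F_i/∂u) du + (∂F_i/∂v) dv.
  For the x component: f_1(F) = 3; d F_1 = (-v) du + (-u - 6*v + 1) dv
  For the y component: f_2(F) = 12*u^2; d F_2 = (12*u) du + (0) dv
Combining and collecting du, dv coefficients:
  coeff of du: 144*u^3 - 3*v
  coeff of dv: -3*u - 18*v + 3
F^* omega = (144*u^3 - 3*v) du + (-3*u - 18*v + 3) dv.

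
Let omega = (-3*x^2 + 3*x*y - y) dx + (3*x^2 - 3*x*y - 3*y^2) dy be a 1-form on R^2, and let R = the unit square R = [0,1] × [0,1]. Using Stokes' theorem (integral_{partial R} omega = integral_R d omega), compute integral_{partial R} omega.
integral_(partial R) omega = 1

Stokes: integral_partial_R omega = integral_R d omega with d omega = (∂Q/∂x - ∂P/∂y) dx ∧ dy.
  ∂Q/∂x = 6*x - 3*y
  ∂P/∂y = 3*x - 1
  integrand = ∂Q/∂x - ∂P/∂y = 3*x - 3*y + 1.
Integrating over R: integral_0^1 integral_0^1 (3*x - 3*y + 1) dx dy = 1.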